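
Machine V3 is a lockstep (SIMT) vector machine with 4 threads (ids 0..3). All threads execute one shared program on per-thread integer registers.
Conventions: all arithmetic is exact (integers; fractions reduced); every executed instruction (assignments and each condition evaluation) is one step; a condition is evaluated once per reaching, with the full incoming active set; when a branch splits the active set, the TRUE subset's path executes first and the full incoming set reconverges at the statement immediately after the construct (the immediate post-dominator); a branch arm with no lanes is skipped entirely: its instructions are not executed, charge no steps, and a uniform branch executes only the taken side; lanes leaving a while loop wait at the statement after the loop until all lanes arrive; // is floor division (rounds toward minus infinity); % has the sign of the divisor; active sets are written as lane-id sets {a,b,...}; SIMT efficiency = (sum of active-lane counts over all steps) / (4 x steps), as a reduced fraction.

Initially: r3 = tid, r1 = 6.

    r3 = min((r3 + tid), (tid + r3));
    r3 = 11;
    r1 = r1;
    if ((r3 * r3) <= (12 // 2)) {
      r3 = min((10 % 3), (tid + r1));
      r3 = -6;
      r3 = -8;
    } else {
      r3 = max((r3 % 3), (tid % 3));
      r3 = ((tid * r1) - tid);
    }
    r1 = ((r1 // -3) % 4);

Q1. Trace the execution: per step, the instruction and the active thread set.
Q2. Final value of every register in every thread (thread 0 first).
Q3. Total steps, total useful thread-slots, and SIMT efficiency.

step 0: r3 <- min((r3 + tid), (tid + r3)) {0,1,2,3}
step 1: r3 <- 11                     {0,1,2,3}
step 2: r1 <- r1                     {0,1,2,3}
step 3: eval ((r3 * r3) <= (12 // 2)) {0,1,2,3}
step 4: r3 <- max((r3 % 3), (tid % 3)) {0,1,2,3}
step 5: r3 <- ((tid * r1) - tid)     {0,1,2,3}
step 6: r1 <- ((r1 // -3) % 4)       {0,1,2,3}

Answer: 7 steps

r3: 0,5,10,15
r1: 2,2,2,2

steps = 7; useful = 28; efficiency = 28/28 = 1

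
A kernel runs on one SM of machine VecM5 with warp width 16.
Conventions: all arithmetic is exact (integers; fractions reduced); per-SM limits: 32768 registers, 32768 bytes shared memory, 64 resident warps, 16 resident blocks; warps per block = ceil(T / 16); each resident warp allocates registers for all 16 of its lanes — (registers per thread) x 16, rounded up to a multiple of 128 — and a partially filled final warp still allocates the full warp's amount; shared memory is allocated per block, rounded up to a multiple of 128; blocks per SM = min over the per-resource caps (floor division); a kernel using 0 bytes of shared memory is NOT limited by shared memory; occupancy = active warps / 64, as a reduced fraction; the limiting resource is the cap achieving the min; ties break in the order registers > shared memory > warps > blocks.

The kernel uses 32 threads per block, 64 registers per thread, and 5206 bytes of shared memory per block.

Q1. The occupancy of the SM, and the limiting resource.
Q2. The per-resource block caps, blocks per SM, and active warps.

Answer: occupancy 3/16, limited by shared memory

registers: 16 blocks
shared memory: 6 blocks
warps: 32 blocks
blocks: 16 blocks

Answer: 6 blocks, 12 active warps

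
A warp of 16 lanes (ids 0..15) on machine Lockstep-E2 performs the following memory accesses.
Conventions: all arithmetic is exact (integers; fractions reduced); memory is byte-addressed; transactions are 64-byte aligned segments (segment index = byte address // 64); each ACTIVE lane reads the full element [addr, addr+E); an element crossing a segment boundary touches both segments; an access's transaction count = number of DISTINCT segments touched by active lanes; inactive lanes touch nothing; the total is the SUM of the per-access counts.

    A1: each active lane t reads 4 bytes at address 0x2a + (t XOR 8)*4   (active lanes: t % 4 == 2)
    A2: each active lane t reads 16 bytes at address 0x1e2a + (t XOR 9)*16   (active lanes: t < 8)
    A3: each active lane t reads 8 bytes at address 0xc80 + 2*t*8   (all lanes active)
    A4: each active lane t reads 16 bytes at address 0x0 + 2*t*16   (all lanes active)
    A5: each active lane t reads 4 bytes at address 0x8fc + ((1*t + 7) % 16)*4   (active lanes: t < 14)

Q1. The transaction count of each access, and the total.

A1: 2 transactions
A2: 3 transactions
A3: 4 transactions
A4: 8 transactions
A5: 2 transactions

Answer: 2,3,4,8,2; total 19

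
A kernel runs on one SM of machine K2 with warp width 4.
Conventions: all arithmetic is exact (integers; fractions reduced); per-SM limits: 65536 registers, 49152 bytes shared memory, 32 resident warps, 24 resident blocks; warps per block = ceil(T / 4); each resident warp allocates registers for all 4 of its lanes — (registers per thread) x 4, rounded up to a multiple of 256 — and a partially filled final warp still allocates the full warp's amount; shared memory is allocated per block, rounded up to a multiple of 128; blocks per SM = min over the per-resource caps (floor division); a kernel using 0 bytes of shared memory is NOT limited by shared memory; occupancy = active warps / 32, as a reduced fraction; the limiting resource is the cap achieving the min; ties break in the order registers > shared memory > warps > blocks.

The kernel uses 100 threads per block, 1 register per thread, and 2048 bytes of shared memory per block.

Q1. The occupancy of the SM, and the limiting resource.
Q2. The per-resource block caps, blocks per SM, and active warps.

Answer: occupancy 25/32, limited by warps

registers: 10 blocks
shared memory: 24 blocks
warps: 1 block
blocks: 24 blocks

Answer: 1 block, 25 active warps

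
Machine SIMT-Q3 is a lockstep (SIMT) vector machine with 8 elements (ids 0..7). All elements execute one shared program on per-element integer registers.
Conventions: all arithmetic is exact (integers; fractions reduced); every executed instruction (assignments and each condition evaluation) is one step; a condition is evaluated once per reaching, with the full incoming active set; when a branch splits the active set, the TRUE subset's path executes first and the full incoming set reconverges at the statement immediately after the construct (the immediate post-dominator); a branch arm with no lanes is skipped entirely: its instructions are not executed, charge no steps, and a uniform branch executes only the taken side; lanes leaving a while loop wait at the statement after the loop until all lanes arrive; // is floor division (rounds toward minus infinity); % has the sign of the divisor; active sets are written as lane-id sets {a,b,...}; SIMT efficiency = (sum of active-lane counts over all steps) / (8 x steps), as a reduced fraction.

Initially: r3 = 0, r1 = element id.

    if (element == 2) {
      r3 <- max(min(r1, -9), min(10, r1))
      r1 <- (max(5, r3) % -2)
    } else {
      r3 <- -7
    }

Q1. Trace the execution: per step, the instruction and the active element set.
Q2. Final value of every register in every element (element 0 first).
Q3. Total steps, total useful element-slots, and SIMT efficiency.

step 0: eval (element == 2)          {0,1,2,3,4,5,6,7}
step 1: r3 <- max(min(r1, -9), min(10, r1)) {2}
step 2: r1 <- (max(5, r3) % -2)      {2}
step 3: r3 <- -7                     {0,1,3,4,5,6,7}

Answer: 4 steps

r3: -7,-7,2,-7,-7,-7,-7,-7
r1: 0,1,-1,3,4,5,6,7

steps = 4; useful = 17; efficiency = 17/32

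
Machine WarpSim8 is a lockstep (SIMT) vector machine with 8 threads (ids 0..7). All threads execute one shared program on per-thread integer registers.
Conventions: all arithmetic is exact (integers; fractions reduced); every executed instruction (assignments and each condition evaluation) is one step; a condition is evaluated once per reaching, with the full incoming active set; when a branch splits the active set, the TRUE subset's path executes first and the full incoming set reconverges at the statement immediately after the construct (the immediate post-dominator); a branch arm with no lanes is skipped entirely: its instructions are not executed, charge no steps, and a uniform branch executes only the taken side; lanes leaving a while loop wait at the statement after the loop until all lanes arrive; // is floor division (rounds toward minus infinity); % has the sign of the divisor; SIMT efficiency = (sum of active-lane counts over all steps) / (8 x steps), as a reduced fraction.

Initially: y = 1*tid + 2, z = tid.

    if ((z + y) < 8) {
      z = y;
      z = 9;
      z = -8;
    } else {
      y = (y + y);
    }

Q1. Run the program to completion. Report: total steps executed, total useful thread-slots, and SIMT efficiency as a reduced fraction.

Answer: 5 steps, 22 useful, 11/20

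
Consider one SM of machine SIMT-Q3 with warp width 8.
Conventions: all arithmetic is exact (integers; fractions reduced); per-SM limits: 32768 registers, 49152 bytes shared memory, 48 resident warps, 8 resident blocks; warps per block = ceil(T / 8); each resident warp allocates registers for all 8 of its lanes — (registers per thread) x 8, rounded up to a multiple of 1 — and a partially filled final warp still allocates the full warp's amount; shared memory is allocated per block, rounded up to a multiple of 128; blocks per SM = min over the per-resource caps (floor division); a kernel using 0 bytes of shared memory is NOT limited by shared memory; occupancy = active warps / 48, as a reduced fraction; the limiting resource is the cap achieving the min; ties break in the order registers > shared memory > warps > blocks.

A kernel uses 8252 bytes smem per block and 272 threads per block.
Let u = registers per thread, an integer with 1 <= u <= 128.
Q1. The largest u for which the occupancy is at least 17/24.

Answer: u = 120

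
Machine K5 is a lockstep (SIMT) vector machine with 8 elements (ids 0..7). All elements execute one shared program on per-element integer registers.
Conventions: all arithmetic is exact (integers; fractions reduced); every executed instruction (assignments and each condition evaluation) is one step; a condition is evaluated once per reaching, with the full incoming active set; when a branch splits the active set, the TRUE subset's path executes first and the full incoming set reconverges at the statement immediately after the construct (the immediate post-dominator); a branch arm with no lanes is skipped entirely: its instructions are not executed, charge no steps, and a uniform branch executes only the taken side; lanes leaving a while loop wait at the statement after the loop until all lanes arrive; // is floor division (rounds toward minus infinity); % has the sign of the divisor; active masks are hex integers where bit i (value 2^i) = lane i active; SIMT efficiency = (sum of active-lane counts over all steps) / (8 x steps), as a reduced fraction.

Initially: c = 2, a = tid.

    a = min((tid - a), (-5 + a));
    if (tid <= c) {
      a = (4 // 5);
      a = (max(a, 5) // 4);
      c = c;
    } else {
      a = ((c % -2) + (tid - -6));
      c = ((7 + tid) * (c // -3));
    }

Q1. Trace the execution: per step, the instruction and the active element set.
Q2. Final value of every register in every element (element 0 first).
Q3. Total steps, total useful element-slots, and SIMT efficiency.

step 0: a <- min((tid - a), (-5 + a)) 0xff
step 1: eval (tid <= c)              0xff
step 2: a <- (4 // 5)                0x07
step 3: a <- (max(a, 5) // 4)        0x07
step 4: c <- c                       0x07
step 5: a <- ((c % -2) + (tid - -6)) 0xf8
step 6: c <- ((7 + tid) * (c // -3)) 0xf8

Answer: 7 steps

c: 2,2,2,-10,-11,-12,-13,-14
a: 1,1,1,9,10,11,12,13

steps = 7; useful = 35; efficiency = 35/56 = 5/8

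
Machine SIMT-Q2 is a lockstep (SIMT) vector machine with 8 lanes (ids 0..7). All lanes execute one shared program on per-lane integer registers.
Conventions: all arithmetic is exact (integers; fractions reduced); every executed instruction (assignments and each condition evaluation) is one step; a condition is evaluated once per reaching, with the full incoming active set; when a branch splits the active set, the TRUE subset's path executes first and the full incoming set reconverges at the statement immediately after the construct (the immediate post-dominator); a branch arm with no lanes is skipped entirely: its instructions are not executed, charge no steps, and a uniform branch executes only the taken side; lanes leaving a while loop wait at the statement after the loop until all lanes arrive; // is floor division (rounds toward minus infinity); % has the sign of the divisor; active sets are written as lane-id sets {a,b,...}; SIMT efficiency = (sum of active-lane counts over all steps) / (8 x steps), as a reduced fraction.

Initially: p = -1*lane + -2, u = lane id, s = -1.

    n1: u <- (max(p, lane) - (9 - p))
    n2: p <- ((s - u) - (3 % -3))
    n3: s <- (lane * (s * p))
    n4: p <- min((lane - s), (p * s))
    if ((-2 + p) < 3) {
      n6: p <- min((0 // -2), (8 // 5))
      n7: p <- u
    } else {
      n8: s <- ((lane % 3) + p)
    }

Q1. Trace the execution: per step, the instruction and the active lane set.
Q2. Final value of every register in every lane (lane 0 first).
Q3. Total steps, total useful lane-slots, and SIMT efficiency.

step 0: u <- (max(p, lane) - (9 - p)) {0,1,2,3,4,5,6,7}
step 1: p <- ((s - u) - (3 % -3))    {0,1,2,3,4,5,6,7}
step 2: s <- (lane * (s * p))        {0,1,2,3,4,5,6,7}
step 3: p <- min((lane - s), (p * s)) {0,1,2,3,4,5,6,7}
step 4: eval ((-2 + p) < 3)          {0,1,2,3,4,5,6,7}
step 5: p <- min((0 // -2), (8 // 5)) {0,1,2,3,4,5,6,7}
step 6: p <- u                       {0,1,2,3,4,5,6,7}

Answer: 7 steps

p: -11,-11,-11,-11,-11,-11,-11,-11
u: -11,-11,-11,-11,-11,-11,-11,-11
s: 0,-10,-20,-30,-40,-50,-60,-70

steps = 7; useful = 56; efficiency = 56/56 = 1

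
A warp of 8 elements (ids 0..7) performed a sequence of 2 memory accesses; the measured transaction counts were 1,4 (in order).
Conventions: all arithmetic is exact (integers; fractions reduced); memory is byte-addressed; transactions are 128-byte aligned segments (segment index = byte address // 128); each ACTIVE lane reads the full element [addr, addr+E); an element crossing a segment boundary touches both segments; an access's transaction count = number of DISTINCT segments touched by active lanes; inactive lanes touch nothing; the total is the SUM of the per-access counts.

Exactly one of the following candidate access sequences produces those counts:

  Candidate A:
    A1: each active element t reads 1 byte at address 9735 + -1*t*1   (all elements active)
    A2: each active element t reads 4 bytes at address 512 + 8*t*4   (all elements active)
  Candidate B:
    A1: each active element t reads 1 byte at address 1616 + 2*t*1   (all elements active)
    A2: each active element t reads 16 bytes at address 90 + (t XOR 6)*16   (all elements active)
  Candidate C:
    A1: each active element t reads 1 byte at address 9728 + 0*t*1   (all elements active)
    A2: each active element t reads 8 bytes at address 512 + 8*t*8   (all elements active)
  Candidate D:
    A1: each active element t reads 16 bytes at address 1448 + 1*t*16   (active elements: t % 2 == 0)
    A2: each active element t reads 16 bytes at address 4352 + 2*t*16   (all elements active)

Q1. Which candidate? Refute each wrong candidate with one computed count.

A: A2 gives 2 transactions, not 4
B: A2 gives 2 transactions, not 4
D: A1 gives 2 transactions, not 1
C: all counts match (1,4)

Answer: C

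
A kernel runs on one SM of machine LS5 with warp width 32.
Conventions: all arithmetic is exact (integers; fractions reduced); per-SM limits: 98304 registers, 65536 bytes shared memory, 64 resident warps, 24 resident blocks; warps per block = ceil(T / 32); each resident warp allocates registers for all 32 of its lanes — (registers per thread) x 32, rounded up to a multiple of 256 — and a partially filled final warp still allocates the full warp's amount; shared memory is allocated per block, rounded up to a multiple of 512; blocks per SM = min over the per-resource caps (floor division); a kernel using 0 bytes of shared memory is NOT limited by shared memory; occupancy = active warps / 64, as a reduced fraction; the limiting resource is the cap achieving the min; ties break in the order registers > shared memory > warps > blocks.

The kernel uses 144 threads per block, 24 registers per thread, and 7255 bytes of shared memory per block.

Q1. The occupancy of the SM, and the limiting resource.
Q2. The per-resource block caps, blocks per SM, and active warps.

Answer: occupancy 5/8, limited by shared memory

registers: 25 blocks
shared memory: 8 blocks
warps: 12 blocks
blocks: 24 blocks

Answer: 8 blocks, 40 active warps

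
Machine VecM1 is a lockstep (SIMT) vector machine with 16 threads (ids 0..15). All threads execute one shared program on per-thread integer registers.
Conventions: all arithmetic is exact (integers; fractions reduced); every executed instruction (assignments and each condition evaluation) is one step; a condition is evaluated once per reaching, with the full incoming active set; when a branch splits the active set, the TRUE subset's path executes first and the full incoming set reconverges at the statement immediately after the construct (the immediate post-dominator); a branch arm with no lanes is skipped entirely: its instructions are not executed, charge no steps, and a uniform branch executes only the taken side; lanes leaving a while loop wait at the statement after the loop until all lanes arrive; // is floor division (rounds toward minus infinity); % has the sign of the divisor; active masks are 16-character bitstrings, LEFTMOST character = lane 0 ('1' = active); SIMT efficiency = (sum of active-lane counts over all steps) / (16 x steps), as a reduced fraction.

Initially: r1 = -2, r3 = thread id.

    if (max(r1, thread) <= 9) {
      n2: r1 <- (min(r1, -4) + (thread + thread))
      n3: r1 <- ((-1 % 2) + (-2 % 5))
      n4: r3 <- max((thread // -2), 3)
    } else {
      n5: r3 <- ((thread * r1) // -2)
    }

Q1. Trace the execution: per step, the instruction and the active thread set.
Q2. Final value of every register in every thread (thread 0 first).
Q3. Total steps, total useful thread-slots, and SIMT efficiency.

step 0: eval (max(r1, thread) <= 9)  1111111111111111
step 1: r1 <- (min(r1, -4) + (thread + thread)) 1111111111000000
step 2: r1 <- ((-1 % 2) + (-2 % 5))  1111111111000000
step 3: r3 <- max((thread // -2), 3) 1111111111000000
step 4: r3 <- ((thread * r1) // -2)  0000000000111111

Answer: 5 steps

r1: 4,4,4,4,4,4,4,4,4,4,-2,-2,-2,-2,-2,-2
r3: 3,3,3,3,3,3,3,3,3,3,10,11,12,13,14,15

steps = 5; useful = 52; efficiency = 52/80 = 13/20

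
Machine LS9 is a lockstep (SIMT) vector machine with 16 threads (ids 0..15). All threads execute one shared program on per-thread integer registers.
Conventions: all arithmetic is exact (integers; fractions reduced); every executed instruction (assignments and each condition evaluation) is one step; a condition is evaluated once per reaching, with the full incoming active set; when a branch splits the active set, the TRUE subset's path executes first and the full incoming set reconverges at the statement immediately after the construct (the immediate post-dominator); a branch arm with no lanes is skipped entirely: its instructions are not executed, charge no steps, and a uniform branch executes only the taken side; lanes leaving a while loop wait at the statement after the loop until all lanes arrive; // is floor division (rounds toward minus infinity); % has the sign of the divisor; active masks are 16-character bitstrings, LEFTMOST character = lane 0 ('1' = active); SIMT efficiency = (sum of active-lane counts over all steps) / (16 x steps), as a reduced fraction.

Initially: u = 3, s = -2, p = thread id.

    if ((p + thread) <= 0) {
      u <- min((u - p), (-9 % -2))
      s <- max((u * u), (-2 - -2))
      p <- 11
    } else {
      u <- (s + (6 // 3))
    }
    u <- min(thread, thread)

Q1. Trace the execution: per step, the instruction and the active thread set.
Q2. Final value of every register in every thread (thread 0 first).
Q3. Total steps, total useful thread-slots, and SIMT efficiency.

step 0: eval ((p + thread) <= 0)     1111111111111111
step 1: u <- min((u - p), (-9 % -2)) 1000000000000000
step 2: s <- max((u * u), (-2 - -2)) 1000000000000000
step 3: p <- 11                      1000000000000000
step 4: u <- (s + (6 // 3))          0111111111111111
step 5: u <- min(thread, thread)     1111111111111111

Answer: 6 steps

u: 0,1,2,3,4,5,6,7,8,9,10,11,12,13,14,15
s: 1,-2,-2,-2,-2,-2,-2,-2,-2,-2,-2,-2,-2,-2,-2,-2
p: 11,1,2,3,4,5,6,7,8,9,10,11,12,13,14,15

steps = 6; useful = 50; efficiency = 50/96 = 25/48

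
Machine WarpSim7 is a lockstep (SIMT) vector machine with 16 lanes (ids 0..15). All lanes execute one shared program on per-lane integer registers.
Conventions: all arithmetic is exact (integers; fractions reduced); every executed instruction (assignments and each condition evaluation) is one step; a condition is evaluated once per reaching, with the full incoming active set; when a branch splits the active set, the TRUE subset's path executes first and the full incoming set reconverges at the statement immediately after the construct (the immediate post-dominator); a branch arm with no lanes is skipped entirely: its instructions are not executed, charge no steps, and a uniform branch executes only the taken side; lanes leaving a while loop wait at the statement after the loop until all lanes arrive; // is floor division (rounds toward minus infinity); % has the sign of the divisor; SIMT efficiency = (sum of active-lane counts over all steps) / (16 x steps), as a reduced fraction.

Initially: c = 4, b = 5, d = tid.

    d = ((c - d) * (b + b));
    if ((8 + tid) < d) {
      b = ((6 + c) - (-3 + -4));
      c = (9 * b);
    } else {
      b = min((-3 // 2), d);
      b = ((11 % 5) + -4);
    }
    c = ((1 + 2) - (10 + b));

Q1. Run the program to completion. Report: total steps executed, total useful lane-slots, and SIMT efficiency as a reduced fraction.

Answer: 7 steps, 80 useful, 5/7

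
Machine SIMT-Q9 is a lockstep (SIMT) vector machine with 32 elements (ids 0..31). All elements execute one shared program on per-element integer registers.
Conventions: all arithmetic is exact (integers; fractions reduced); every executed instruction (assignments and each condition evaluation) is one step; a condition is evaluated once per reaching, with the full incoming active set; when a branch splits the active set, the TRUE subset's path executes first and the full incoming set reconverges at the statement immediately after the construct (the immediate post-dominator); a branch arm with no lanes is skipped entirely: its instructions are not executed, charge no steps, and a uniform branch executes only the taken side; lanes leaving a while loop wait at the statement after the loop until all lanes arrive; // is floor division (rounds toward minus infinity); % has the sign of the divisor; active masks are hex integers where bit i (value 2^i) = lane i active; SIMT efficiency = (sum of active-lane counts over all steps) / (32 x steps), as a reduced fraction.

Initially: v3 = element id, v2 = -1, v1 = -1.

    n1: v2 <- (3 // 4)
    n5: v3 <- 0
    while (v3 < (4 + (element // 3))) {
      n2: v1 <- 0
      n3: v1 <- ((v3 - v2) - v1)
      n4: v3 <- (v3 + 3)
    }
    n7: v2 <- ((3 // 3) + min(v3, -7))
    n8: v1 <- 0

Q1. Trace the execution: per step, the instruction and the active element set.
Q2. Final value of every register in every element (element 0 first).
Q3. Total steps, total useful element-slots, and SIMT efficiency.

step 0: v2 <- (3 // 4)               0xffffffff
step 1: v3 <- 0                      0xffffffff
step 2: eval (v3 < (4 + (element // 3))) 0xffffffff
step 3: v1 <- 0                      0xffffffff
step 4: v1 <- ((v3 - v2) - v1)       0xffffffff
step 5: v3 <- (v3 + 3)               0xffffffff
step 6: eval (v3 < (4 + (element // 3))) 0xffffffff
step 7: v1 <- 0                      0xffffffff
step 8: v1 <- ((v3 - v2) - v1)       0xffffffff
step 9: v3 <- (v3 + 3)               0xffffffff
step 10: eval (v3 < (4 + (element // 3))) 0xffffffff
step 11: v1 <- 0                      0xfffffe00
step 12: v1 <- ((v3 - v2) - v1)       0xfffffe00
step 13: v3 <- (v3 + 3)               0xfffffe00
step 14: eval (v3 < (4 + (element // 3))) 0xfffffe00
step 15: v1 <- 0                      0xfffc0000
step 16: v1 <- ((v3 - v2) - v1)       0xfffc0000
step 17: v3 <- (v3 + 3)               0xfffc0000
step 18: eval (v3 < (4 + (element // 3))) 0xfffc0000
step 19: v1 <- 0                      0xf8000000
step 20: v1 <- ((v3 - v2) - v1)       0xf8000000
step 21: v3 <- (v3 + 3)               0xf8000000
step 22: eval (v3 < (4 + (element // 3))) 0xf8000000
step 23: v2 <- ((3 // 3) + min(v3, -7)) 0xffffffff
step 24: v1 <- 0                      0xffffffff

Answer: 25 steps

v3: 6,6,6,6,6,6,6,6,6,9,9,9,9,9,9,9,9,9,12,12,12,12,12,12,12,12,12,15,15,15,15,15
v2: -6,-6,-6,-6,-6,-6,-6,-6,-6,-6,-6,-6,-6,-6,-6,-6,-6,-6,-6,-6,-6,-6,-6,-6,-6,-6,-6,-6,-6,-6,-6,-6
v1: 0,0,0,0,0,0,0,0,0,0,0,0,0,0,0,0,0,0,0,0,0,0,0,0,0,0,0,0,0,0,0,0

steps = 25; useful = 584; efficiency = 584/800 = 73/100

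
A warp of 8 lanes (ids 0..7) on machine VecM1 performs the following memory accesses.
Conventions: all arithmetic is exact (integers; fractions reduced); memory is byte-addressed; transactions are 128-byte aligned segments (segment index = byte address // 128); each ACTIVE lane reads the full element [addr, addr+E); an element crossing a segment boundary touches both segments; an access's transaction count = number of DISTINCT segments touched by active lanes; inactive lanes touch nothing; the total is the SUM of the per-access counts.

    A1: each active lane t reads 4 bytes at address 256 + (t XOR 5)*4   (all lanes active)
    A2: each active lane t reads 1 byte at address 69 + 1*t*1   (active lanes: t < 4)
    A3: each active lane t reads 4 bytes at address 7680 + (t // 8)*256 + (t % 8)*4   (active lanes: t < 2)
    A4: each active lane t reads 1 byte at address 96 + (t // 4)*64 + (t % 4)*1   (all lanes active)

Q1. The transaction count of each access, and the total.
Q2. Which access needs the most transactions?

A1: 1 transaction
A2: 1 transaction
A3: 1 transaction
A4: 2 transactions

Answer: 1,1,1,2; total 5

Answer: A4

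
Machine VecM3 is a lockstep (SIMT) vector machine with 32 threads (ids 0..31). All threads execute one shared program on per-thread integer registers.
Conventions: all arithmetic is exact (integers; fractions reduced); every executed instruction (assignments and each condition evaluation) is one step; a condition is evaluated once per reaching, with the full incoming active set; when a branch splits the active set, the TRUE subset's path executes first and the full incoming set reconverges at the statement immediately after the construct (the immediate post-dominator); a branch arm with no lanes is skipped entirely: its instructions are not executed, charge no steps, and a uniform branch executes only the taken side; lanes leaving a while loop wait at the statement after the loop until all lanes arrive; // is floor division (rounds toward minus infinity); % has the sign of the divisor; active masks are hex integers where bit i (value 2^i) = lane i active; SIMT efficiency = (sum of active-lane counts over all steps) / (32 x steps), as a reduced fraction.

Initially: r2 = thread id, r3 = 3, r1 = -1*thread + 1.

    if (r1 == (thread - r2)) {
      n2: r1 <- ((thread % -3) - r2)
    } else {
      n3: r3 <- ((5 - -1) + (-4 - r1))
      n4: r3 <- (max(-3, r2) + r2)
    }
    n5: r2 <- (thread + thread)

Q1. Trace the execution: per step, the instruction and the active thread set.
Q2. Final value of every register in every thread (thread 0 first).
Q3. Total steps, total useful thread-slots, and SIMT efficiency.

step 0: eval (r1 == (thread - r2))   0xffffffff
step 1: r1 <- ((thread % -3) - r2)   0x00000002
step 2: r3 <- ((5 - -1) + (-4 - r1)) 0xfffffffd
step 3: r3 <- (max(-3, r2) + r2)     0xfffffffd
step 4: r2 <- (thread + thread)      0xffffffff

Answer: 5 steps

r2: 0,2,4,6,8,10,12,14,16,18,20,22,24,26,28,30,32,34,36,38,40,42,44,46,48,50,52,54,56,58,60,62
r3: 0,3,4,6,8,10,12,14,16,18,20,22,24,26,28,30,32,34,36,38,40,42,44,46,48,50,52,54,56,58,60,62
r1: 1,-3,-1,-2,-3,-4,-5,-6,-7,-8,-9,-10,-11,-12,-13,-14,-15,-16,-17,-18,-19,-20,-21,-22,-23,-24,-25,-26,-27,-28,-29,-30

steps = 5; useful = 127; efficiency = 127/160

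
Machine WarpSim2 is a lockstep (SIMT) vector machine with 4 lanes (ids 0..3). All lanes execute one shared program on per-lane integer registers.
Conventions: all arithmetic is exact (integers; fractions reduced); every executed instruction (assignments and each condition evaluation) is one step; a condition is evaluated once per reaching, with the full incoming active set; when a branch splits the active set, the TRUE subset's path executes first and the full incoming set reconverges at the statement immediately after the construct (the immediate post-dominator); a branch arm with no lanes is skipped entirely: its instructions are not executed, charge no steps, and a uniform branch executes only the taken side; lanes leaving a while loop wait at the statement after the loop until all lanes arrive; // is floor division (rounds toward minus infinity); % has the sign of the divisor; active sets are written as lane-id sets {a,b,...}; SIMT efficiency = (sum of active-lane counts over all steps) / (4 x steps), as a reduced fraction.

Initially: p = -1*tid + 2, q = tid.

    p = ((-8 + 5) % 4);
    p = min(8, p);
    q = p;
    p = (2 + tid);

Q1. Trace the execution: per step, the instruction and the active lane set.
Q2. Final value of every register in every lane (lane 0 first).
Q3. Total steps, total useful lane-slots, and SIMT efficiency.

step 0: p <- ((-8 + 5) % 4)          {0,1,2,3}
step 1: p <- min(8, p)               {0,1,2,3}
step 2: q <- p                       {0,1,2,3}
step 3: p <- (2 + tid)               {0,1,2,3}

Answer: 4 steps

p: 2,3,4,5
q: 1,1,1,1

steps = 4; useful = 16; efficiency = 16/16 = 1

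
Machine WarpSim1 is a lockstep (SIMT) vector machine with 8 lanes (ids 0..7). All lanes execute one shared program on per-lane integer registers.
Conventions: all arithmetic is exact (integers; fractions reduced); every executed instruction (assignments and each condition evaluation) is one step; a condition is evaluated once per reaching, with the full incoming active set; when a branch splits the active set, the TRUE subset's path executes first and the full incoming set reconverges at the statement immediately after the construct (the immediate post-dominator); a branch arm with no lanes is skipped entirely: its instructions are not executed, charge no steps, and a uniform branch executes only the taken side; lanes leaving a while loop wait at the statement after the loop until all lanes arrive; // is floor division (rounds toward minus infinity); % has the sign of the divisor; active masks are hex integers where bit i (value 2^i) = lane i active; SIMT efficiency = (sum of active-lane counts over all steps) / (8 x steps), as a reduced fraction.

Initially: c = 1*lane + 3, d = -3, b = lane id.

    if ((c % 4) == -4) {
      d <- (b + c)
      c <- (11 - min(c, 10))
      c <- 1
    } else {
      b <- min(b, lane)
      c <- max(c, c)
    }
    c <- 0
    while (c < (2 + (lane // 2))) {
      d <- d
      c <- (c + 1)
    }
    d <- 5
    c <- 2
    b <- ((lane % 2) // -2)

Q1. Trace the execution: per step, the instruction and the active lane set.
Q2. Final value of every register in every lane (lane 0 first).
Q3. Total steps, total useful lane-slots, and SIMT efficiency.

step 0: eval ((c % 4) == -4)         0xff
step 1: b <- min(b, lane)            0xff
step 2: c <- max(c, c)               0xff
step 3: c <- 0                       0xff
step 4: eval (c < (2 + (lane // 2))) 0xff
step 5: d <- d                       0xff
step 6: c <- (c + 1)                 0xff
step 7: eval (c < (2 + (lane // 2))) 0xff
step 8: d <- d                       0xff
step 9: c <- (c + 1)                 0xff
step 10: eval (c < (2 + (lane // 2))) 0xff
step 11: d <- d                       0xfc
step 12: c <- (c + 1)                 0xfc
step 13: eval (c < (2 + (lane // 2))) 0xfc
step 14: d <- d                       0xf0
step 15: c <- (c + 1)                 0xf0
step 16: eval (c < (2 + (lane // 2))) 0xf0
step 17: d <- d                       0xc0
step 18: c <- (c + 1)                 0xc0
step 19: eval (c < (2 + (lane // 2))) 0xc0
step 20: d <- 5                       0xff
step 21: c <- 2                       0xff
step 22: b <- ((lane % 2) // -2)      0xff

Answer: 23 steps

c: 2,2,2,2,2,2,2,2
d: 5,5,5,5,5,5,5,5
b: 0,-1,0,-1,0,-1,0,-1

steps = 23; useful = 148; efficiency = 148/184 = 37/46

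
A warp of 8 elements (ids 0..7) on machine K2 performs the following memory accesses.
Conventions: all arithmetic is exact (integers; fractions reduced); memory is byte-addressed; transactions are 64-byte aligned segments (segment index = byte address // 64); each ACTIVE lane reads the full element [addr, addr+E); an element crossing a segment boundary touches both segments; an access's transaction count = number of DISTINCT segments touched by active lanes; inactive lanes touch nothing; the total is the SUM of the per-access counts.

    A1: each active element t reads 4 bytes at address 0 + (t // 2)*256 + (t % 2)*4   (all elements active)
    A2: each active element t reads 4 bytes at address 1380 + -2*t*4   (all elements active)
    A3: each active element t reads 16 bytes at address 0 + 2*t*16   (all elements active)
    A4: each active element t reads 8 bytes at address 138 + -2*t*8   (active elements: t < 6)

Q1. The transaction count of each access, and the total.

A1: 4 transactions
A2: 2 transactions
A3: 4 transactions
A4: 3 transactions

Answer: 4,2,4,3; total 13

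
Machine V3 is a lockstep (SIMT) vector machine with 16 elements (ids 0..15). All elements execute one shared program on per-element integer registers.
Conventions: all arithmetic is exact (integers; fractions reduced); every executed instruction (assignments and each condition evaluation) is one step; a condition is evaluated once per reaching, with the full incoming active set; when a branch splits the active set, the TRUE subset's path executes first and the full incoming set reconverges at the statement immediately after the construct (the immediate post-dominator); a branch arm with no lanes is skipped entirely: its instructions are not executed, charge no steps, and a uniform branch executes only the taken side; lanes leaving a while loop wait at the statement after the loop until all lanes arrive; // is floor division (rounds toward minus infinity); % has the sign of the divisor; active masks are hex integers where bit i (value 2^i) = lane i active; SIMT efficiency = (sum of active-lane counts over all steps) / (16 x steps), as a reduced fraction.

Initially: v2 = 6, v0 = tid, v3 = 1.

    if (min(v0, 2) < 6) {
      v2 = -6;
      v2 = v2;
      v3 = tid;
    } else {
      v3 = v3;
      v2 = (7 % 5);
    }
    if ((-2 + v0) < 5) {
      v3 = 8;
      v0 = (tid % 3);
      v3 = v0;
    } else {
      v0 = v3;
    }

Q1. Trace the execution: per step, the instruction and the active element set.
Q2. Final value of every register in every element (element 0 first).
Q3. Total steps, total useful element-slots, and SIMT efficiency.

step 0: eval (min(v0, 2) < 6)        0xffff
step 1: v2 <- -6                     0xffff
step 2: v2 <- v2                     0xffff
step 3: v3 <- tid                    0xffff
step 4: eval ((-2 + v0) < 5)         0xffff
step 5: v3 <- 8                      0x007f
step 6: v0 <- (tid % 3)              0x007f
step 7: v3 <- v0                     0x007f
step 8: v0 <- v3                     0xff80

Answer: 9 steps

v2: -6,-6,-6,-6,-6,-6,-6,-6,-6,-6,-6,-6,-6,-6,-6,-6
v0: 0,1,2,0,1,2,0,7,8,9,10,11,12,13,14,15
v3: 0,1,2,0,1,2,0,7,8,9,10,11,12,13,14,15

steps = 9; useful = 110; efficiency = 110/144 = 55/72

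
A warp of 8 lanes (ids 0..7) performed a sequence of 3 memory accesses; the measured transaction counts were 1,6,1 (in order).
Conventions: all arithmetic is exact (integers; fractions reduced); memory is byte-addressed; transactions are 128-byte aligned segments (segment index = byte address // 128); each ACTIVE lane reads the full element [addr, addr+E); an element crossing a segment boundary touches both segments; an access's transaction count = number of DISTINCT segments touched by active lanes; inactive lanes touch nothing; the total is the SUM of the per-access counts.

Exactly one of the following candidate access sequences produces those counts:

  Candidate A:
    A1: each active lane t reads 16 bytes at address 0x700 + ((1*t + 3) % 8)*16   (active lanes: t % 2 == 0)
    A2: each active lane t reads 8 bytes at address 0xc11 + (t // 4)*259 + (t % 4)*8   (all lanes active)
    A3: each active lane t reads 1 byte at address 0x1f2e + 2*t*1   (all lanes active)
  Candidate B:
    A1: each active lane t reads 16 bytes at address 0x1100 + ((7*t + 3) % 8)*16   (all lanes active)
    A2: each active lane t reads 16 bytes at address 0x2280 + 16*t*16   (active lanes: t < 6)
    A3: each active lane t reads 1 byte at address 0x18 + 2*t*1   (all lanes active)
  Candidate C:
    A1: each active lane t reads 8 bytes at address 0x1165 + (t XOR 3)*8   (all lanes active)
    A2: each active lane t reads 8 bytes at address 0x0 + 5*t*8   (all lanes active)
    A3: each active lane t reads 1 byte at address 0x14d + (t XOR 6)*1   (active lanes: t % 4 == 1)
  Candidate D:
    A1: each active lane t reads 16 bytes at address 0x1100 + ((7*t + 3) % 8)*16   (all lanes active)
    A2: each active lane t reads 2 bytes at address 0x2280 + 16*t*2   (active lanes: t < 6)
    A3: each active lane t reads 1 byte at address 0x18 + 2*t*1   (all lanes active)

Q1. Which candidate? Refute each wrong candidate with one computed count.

A: A2 gives 2 transactions, not 6
C: A1 gives 2 transactions, not 1
D: A2 gives 2 transactions, not 6
B: all counts match (1,6,1)

Answer: B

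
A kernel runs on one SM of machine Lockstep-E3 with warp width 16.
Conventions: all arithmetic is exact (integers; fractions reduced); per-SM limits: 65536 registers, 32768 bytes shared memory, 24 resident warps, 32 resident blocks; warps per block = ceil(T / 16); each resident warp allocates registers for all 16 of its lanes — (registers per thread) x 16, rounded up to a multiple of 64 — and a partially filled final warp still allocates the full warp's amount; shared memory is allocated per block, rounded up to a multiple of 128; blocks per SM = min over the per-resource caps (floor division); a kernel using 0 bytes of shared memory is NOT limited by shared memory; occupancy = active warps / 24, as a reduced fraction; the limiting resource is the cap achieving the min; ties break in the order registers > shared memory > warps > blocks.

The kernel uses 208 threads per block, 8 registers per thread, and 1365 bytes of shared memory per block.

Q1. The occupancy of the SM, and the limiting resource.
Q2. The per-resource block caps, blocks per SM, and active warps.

Answer: occupancy 13/24, limited by warps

registers: 39 blocks
shared memory: 23 blocks
warps: 1 block
blocks: 32 blocks

Answer: 1 block, 13 active warps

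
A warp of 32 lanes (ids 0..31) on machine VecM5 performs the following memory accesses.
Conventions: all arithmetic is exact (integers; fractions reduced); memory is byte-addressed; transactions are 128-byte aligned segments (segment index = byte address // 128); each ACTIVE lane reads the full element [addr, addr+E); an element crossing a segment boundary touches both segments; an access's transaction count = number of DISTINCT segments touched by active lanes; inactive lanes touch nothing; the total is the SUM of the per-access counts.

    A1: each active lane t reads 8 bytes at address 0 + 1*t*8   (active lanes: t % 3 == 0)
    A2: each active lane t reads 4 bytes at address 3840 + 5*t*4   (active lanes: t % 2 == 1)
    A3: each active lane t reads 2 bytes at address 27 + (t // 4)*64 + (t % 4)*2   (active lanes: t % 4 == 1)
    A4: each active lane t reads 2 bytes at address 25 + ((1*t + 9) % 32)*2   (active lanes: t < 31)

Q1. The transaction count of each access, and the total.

A1: 2 transactions
A2: 5 transactions
A3: 4 transactions
A4: 1 transaction

Answer: 2,5,4,1; total 12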